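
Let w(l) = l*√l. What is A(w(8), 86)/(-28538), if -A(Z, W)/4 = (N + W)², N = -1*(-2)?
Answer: 15488/14269 ≈ 1.0854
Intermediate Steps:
N = 2
w(l) = l^(3/2)
A(Z, W) = -4*(2 + W)²
A(w(8), 86)/(-28538) = -4*(2 + 86)²/(-28538) = -4*88²*(-1/28538) = -4*7744*(-1/28538) = -30976*(-1/28538) = 15488/14269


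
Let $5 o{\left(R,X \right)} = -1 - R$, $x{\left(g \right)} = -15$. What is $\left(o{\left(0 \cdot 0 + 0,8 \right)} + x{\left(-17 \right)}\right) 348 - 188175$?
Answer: $- \frac{967323}{5} \approx -1.9346 \cdot 10^{5}$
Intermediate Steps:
$o{\left(R,X \right)} = - \frac{1}{5} - \frac{R}{5}$ ($o{\left(R,X \right)} = \frac{-1 - R}{5} = - \frac{1}{5} - \frac{R}{5}$)
$\left(o{\left(0 \cdot 0 + 0,8 \right)} + x{\left(-17 \right)}\right) 348 - 188175 = \left(\left(- \frac{1}{5} - \frac{0 \cdot 0 + 0}{5}\right) - 15\right) 348 - 188175 = \left(\left(- \frac{1}{5} - \frac{0 + 0}{5}\right) - 15\right) 348 - 188175 = \left(\left(- \frac{1}{5} - 0\right) - 15\right) 348 - 188175 = \left(\left(- \frac{1}{5} + 0\right) - 15\right) 348 - 188175 = \left(- \frac{1}{5} - 15\right) 348 - 188175 = \left(- \frac{76}{5}\right) 348 - 188175 = - \frac{26448}{5} - 188175 = - \frac{967323}{5}$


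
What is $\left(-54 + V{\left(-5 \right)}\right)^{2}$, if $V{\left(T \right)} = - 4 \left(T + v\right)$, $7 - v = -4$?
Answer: $6084$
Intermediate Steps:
$v = 11$ ($v = 7 - -4 = 7 + 4 = 11$)
$V{\left(T \right)} = -44 - 4 T$ ($V{\left(T \right)} = - 4 \left(T + 11\right) = - 4 \left(11 + T\right) = -44 - 4 T$)
$\left(-54 + V{\left(-5 \right)}\right)^{2} = \left(-54 - 24\right)^{2} = \left(-78\right)^{2} = 6084$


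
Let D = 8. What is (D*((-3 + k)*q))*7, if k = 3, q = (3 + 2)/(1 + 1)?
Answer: 0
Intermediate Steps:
q = 5/2 ≈ 2.5000
(D*((-3 + k)*q))*7 = (8*((-3 + 3)*(5/2)))*7 = (8*(0*(5/2)))*7 = (8*0)*7 = 0*7 = 0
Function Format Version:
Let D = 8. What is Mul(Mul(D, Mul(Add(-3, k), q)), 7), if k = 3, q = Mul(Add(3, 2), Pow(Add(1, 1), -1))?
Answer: 0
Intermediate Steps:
q = Rational(5, 2) (q = Mul(5, Pow(2, -1)) = Mul(5, Rational(1, 2)) = Rational(5, 2) ≈ 2.5000)
Mul(Mul(D, Mul(Add(-3, k), q)), 7) = Mul(Mul(8, Mul(Add(-3, 3), Rational(5, 2))), 7) = Mul(Mul(8, Mul(0, Rational(5, 2))), 7) = Mul(Mul(8, 0), 7) = Mul(0, 7) = 0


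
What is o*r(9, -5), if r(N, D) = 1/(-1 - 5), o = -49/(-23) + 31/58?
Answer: -1185/2668 ≈ -0.44415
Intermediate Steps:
o = 3555/1334 (o = -49*(-1/23) + 31*(1/58) = 49/23 + 31/58 = 3555/1334 ≈ 2.6649)
r(N, D) = -1/6 (r(N, D) = 1/(-6) = -1/6)
o*r(9, -5) = (3555/1334)*(-1/6) = -1185/2668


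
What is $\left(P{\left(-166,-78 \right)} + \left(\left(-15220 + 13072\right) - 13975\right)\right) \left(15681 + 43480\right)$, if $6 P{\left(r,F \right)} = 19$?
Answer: $- \frac{5721992759}{6} \approx -9.5367 \cdot 10^{8}$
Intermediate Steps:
$P{\left(r,F \right)} = \frac{19}{6}$ ($P{\left(r,F \right)} = \frac{1}{6} \cdot 19 = \frac{19}{6}$)
$\left(P{\left(-166,-78 \right)} + \left(\left(-15220 + 13072\right) - 13975\right)\right) \left(15681 + 43480\right) = \left(\frac{19}{6} + \left(\left(-15220 + 13072\right) - 13975\right)\right) \left(15681 + 43480\right) = \left(\frac{19}{6} - 16123\right) 59161 = \left(- \frac{96719}{6}\right) 59161 = - \frac{5721992759}{6}$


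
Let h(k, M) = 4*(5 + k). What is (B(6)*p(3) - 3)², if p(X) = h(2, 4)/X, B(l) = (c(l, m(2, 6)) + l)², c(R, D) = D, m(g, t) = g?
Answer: 3179089/9 ≈ 3.5323e+5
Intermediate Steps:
h(k, M) = 20 + 4*k
B(l) = (2 + l)²
p(X) = 28/X (p(X) = (20 + 4*2)/X = (20 + 8)/X = 28/X)
(B(6)*p(3) - 3)² = ((2 + 6)²*(28/3) - 3)² = (8²*(28*(⅓)) - 3)² = (64*(28/3) - 3)² = (1792/3 - 3)² = (1783/3)² = 3179089/9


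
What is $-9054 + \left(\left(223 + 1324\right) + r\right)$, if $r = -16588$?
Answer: $-24095$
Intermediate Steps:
$-9054 + \left(\left(223 + 1324\right) + r\right) = -9054 + \left(\left(223 + 1324\right) - 16588\right) = -9054 + \left(1547 - 16588\right) = -9054 - 15041 = -24095$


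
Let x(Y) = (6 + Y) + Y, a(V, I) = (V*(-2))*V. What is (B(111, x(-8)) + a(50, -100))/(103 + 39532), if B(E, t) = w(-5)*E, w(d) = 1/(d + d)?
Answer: -50111/396350 ≈ -0.12643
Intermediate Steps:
w(d) = 1/(2*d)
a(V, I) = -2*V² (a(V, I) = (-2*V)*V = -2*V²)
x(Y) = 6 + 2*Y
B(E, t) = -E/10 (B(E, t) = ((½)/(-5))*E = ((½)*(-⅕))*E = -E/10)
(B(111, x(-8)) + a(50, -100))/(103 + 39532) = (-⅒*111 - 2*50²)/(103 + 39532) = (-111/10 - 2*2500)/39635 = (-111/10 - 5000)*(1/39635) = -50111/10*1/39635 = -50111/396350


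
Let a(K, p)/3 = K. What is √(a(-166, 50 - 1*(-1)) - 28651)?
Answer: I*√29149 ≈ 170.73*I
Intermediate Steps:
a(K, p) = 3*K
√(a(-166, 50 - 1*(-1)) - 28651) = √(3*(-166) - 28651) = √(-498 - 28651) = √(-29149) = I*√29149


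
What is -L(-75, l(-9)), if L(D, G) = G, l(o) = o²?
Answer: -81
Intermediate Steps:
-L(-75, l(-9)) = -1*(-9)² = -1*81 = -81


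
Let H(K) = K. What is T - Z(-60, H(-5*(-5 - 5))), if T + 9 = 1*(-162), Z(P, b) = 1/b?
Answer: -8551/50 ≈ -171.02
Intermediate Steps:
T = -171 (T = -9 + 1*(-162) = -9 - 162 = -171)
T - Z(-60, H(-5*(-5 - 5))) = -171 - 1/((-5*(-5 - 5))) = -171 - 1/((-5*(-10))) = -171 - 1/50 = -8551/50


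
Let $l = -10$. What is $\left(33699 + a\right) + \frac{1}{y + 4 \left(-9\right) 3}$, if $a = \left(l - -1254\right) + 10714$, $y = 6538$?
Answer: $\frac{293574511}{6430} \approx 45657.0$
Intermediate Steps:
$a = 11958$ ($a = \left(-10 - -1254\right) + 10714 = \left(-10 + 1254\right) + 10714 = 1244 + 10714 = 11958$)
$\left(33699 + a\right) + \frac{1}{y + 4 \left(-9\right) 3} = \left(33699 + 11958\right) + \frac{1}{6538 + 4 \left(-9\right) 3} = 45657 + \frac{1}{6538 - 108} = 45657 + \frac{1}{6430} = \frac{293574511}{6430}$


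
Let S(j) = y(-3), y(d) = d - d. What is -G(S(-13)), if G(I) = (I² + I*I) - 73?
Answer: 73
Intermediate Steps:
y(d) = 0
S(j) = 0
G(I) = -73 + 2*I² (G(I) = (I² + I²) - 73 = 2*I² - 73 = -73 + 2*I²)
-G(S(-13)) = -(-73 + 2*0²) = -(-73 + 2*0) = -(-73 + 0) = -1*(-73) = 73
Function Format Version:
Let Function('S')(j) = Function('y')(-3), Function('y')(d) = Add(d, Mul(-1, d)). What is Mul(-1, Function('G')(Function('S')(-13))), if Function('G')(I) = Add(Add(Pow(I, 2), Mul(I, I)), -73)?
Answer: 73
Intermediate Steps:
Function('y')(d) = 0
Function('S')(j) = 0
Function('G')(I) = Add(-73, Mul(2, Pow(I, 2))) (Function('G')(I) = Add(Add(Pow(I, 2), Pow(I, 2)), -73) = Add(Mul(2, Pow(I, 2)), -73) = Add(-73, Mul(2, Pow(I, 2))))
Mul(-1, Function('G')(Function('S')(-13))) = Mul(-1, Add(-73, Mul(2, Pow(0, 2)))) = Mul(-1, Add(-73, Mul(2, 0))) = Mul(-1, Add(-73, 0)) = Mul(-1, -73) = 73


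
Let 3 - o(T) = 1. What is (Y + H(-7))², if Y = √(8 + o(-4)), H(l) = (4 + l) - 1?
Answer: (-4 + √10)² ≈ 0.70178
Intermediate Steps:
o(T) = 2 (o(T) = 3 - 1*1 = 3 - 1 = 2)
H(l) = 3 + l
Y = √10 (Y = √(8 + 2) = √10 ≈ 3.1623)
(Y + H(-7))² = (√10 + (3 - 7))² = (√10 - 4)² = (-4 + √10)²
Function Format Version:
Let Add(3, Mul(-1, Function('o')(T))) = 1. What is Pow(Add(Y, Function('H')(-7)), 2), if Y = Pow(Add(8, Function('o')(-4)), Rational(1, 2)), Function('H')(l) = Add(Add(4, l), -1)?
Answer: Pow(Add(-4, Pow(10, Rational(1, 2))), 2) ≈ 0.70178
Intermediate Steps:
Function('o')(T) = 2 (Function('o')(T) = Add(3, Mul(-1, 1)) = Add(3, -1) = 2)
Function('H')(l) = Add(3, l)
Y = Pow(10, Rational(1, 2)) (Y = Pow(Add(8, 2), Rational(1, 2)) = Pow(10, Rational(1, 2)) ≈ 3.1623)
Pow(Add(Y, Function('H')(-7)), 2) = Pow(Add(Pow(10, Rational(1, 2)), Add(3, -7)), 2) = Pow(Add(Pow(10, Rational(1, 2)), -4), 2) = Pow(Add(-4, Pow(10, Rational(1, 2))), 2)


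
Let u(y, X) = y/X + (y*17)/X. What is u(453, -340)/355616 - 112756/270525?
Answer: -1363547067749/3270902625600 ≈ -0.41687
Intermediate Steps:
u(y, X) = 18*y/X (u(y, X) = y/X + (17*y)/X = y/X + 17*y/X = 18*y/X)
u(453, -340)/355616 - 112756/270525 = (18*453/(-340))/355616 - 112756/270525 = (18*453*(-1/340))*(1/355616) - 112756*1/270525 = -4077/170*1/355616 - 112756/270525 = -4077/60454720 - 112756/270525 = -1363547067749/3270902625600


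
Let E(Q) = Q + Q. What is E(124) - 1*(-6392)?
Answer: 6640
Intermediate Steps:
E(Q) = 2*Q
E(124) - 1*(-6392) = 2*124 - 1*(-6392) = 248 + 6392 = 6640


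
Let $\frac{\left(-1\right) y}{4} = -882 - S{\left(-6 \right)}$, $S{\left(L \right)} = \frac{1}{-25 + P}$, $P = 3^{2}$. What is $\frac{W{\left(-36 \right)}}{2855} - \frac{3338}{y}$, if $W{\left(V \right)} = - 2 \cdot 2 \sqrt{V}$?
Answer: $- \frac{13352}{14111} - \frac{24 i}{2855} \approx -0.94621 - 0.0084063 i$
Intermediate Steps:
$P = 9$
$S{\left(L \right)} = - \frac{1}{16}$ ($S{\left(L \right)} = \frac{1}{-25 + 9} = \frac{1}{-16} = - \frac{1}{16}$)
$y = \frac{14111}{4}$ ($y = - 4 \left(-882 - - \frac{1}{16}\right) = - 4 \left(-882 + \frac{1}{16}\right) = \left(-4\right) \left(- \frac{14111}{16}\right) = \frac{14111}{4} \approx 3527.8$)
$W{\left(V \right)} = - 4 \sqrt{V}$
$\frac{W{\left(-36 \right)}}{2855} - \frac{3338}{y} = \frac{\left(-4\right) \sqrt{-36}}{2855} - \frac{3338}{\frac{14111}{4}} = - 4 \cdot 6 i \frac{1}{2855} - \frac{13352}{14111} = - 24 i \frac{1}{2855} - \frac{13352}{14111} = - \frac{24 i}{2855} - \frac{13352}{14111} = - \frac{13352}{14111} - \frac{24 i}{2855}$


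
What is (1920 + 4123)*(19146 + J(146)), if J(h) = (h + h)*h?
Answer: 373324454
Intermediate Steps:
J(h) = 2*h² (J(h) = (2*h)*h = 2*h²)
(1920 + 4123)*(19146 + J(146)) = (1920 + 4123)*(19146 + 2*146²) = 6043*(19146 + 2*21316) = 6043*(19146 + 42632) = 6043*61778 = 373324454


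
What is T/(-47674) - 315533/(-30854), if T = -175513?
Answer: 5114499586/367733399 ≈ 13.908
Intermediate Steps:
T/(-47674) - 315533/(-30854) = -175513/(-47674) - 315533/(-30854) = -175513*(-1/47674) - 315533*(-1/30854) = 175513/47674 + 315533/30854 = 5114499586/367733399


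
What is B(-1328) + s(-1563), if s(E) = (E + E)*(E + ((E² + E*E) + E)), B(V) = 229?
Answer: -15263670083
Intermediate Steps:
s(E) = 2*E*(2*E + 2*E²) (s(E) = (2*E)*(E + ((E² + E²) + E)) = (2*E)*(E + (2*E² + E)) = (2*E)*(E + (E + 2*E²)) = (2*E)*(2*E + 2*E²) = 2*E*(2*E + 2*E²))
B(-1328) + s(-1563) = 229 + 4*(-1563)²*(1 - 1563) = 229 + 4*2442969*(-1562) = 229 - 15263670312 = -15263670083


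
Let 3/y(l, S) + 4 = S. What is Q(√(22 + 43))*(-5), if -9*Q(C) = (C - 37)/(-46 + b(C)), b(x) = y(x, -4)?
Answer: 1480/3339 - 40*√65/3339 ≈ 0.34666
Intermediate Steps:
y(l, S) = 3/(-4 + S)
b(x) = -3/8 (b(x) = 3/(-4 - 4) = 3/(-8) = 3*(-⅛) = -3/8)
Q(C) = -296/3339 + 8*C/3339 (Q(C) = -(C - 37)/(9*(-46 - 3/8)) = -(-37 + C)/(9*(-371/8)) = -(-37 + C)*(-8)/(9*371) = -(296/371 - 8*C/371)/9 = -296/3339 + 8*C/3339)
Q(√(22 + 43))*(-5) = (-296/3339 + 8*√(22 + 43)/3339)*(-5) = (-296/3339 + 8*√65/3339)*(-5) = 1480/3339 - 40*√65/3339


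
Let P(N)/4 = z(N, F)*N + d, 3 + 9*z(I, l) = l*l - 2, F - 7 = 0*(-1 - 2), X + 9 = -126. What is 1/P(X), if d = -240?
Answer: -1/3600 ≈ -0.00027778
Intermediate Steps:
X = -135 (X = -9 - 126 = -135)
F = 7 (F = 7 + 0*(-1 - 2) = 7 + 0*(-3) = 7 + 0 = 7)
z(I, l) = -5/9 + l**2/9 (z(I, l) = -1/3 + (l*l - 2)/9 = -1/3 + (l**2 - 2)/9 = -1/3 + (-2 + l**2)/9 = -1/3 + (-2/9 + l**2/9) = -5/9 + l**2/9)
P(N) = -960 + 176*N/9 (P(N) = 4*((-5/9 + (1/9)*7**2)*N - 240) = 4*((-5/9 + (1/9)*49)*N - 240) = 4*((-5/9 + 49/9)*N - 240) = 4*(44*N/9 - 240) = 4*(-240 + 44*N/9) = -960 + 176*N/9)
1/P(X) = 1/(-960 + (176/9)*(-135)) = 1/(-960 - 2640) = 1/(-3600) = -1/3600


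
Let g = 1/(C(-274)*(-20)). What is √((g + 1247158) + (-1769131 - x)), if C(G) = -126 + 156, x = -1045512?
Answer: √1884740394/60 ≈ 723.56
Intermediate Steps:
C(G) = 30
g = -1/600 (g = 1/(30*(-20)) = 1/(-600) = -1/600 ≈ -0.0016667)
√((g + 1247158) + (-1769131 - x)) = √((-1/600 + 1247158) + (-1769131 - 1*(-1045512))) = √(748294799/600 + (-1769131 + 1045512)) = √(748294799/600 - 723619) = √(314123399/600) = √1884740394/60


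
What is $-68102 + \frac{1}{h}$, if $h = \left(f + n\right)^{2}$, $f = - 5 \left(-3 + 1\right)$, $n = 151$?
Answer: $- \frac{1765271941}{25921} \approx -68102.0$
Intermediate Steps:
$f = 10$ ($f = \left(-5\right) \left(-2\right) = 10$)
$h = 25921$ ($h = \left(10 + 151\right)^{2} = 161^{2} = 25921$)
$-68102 + \frac{1}{h} = -68102 + \frac{1}{25921} = - \frac{1765271941}{25921}$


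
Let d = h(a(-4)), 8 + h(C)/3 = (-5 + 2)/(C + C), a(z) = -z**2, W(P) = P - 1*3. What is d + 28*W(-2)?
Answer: -5239/32 ≈ -163.72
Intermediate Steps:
W(P) = -3 + P (W(P) = P - 3 = -3 + P)
h(C) = -24 - 9/(2*C) (h(C) = -24 + 3*((-5 + 2)/(C + C)) = -24 + 3*(-3*1/(2*C)) = -24 + 3*(-3/(2*C)) = -24 - 9/(2*C))
d = -759/32 (d = -24 - 9/(2*((-1*(-4)**2))) = -24 - 9/(2*((-1*16))) = -24 - 9/2/(-16) = -24 - 9/2*(-1/16) = -24 + 9/32 = -759/32 ≈ -23.719)
d + 28*W(-2) = -759/32 + 28*(-3 - 2) = -759/32 + 28*(-5) = -759/32 - 140 = -5239/32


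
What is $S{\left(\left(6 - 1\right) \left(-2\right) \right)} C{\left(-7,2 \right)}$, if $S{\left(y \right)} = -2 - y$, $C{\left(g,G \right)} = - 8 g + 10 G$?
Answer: $608$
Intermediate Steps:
$S{\left(\left(6 - 1\right) \left(-2\right) \right)} C{\left(-7,2 \right)} = \left(-2 - \left(6 - 1\right) \left(-2\right)\right) \left(\left(-8\right) \left(-7\right) + 10 \cdot 2\right) = \left(-2 - 5 \left(-2\right)\right) \left(56 + 20\right) = \left(-2 - -10\right) 76 = \left(-2 + 10\right) 76 = 8 \cdot 76 = 608$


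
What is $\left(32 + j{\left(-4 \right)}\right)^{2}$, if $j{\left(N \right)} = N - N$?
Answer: $1024$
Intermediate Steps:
$j{\left(N \right)} = 0$
$\left(32 + j{\left(-4 \right)}\right)^{2} = \left(32 + 0\right)^{2} = 32^{2} = 1024$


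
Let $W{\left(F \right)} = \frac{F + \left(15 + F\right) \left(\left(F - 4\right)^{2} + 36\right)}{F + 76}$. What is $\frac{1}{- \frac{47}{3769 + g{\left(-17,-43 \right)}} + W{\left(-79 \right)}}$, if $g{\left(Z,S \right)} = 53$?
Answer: $\frac{3822}{564737399} \approx 6.7677 \cdot 10^{-6}$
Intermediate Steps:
$W{\left(F \right)} = \frac{F + \left(15 + F\right) \left(36 + \left(-4 + F\right)^{2}\right)}{76 + F}$ ($W{\left(F \right)} = \frac{F + \left(15 + F\right) \left(\left(-4 + F\right)^{2} + 36\right)}{76 + F} = \frac{F + \left(15 + F\right) \left(36 + \left(-4 + F\right)^{2}\right)}{76 + F}$)
$\frac{1}{- \frac{47}{3769 + g{\left(-17,-43 \right)}} + W{\left(-79 \right)}} = \frac{1}{- \frac{47}{3769 + 53} + \frac{780 + \left(-79\right)^{3} - -5293 + 7 \left(-79\right)^{2}}{76 - 79}} = \frac{1}{- \frac{47}{3822} + \frac{780 - 493039 + 5293 + 7 \cdot 6241}{-3}} = \frac{1}{\left(-47\right) \frac{1}{3822} - \frac{780 - 493039 + 5293 + 43687}{3}} = \frac{1}{- \frac{47}{3822} - - \frac{443279}{3}} = \frac{1}{- \frac{47}{3822} + \frac{443279}{3}} = \frac{1}{\frac{564737399}{3822}} = \frac{3822}{564737399}$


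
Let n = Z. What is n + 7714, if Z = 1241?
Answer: 8955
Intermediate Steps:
n = 1241
n + 7714 = 1241 + 7714 = 8955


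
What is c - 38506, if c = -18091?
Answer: -56597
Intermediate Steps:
c - 38506 = -18091 - 38506 = -56597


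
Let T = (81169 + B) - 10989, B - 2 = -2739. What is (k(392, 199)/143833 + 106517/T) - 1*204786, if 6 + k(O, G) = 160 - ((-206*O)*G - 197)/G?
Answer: -395315839924614814/1930405274781 ≈ -2.0478e+5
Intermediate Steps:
B = -2737 (B = 2 - 2739 = -2737)
T = 67443 (T = (81169 - 2737) - 10989 = 78432 - 10989 = 67443)
k(O, G) = 154 - (-197 - 206*G*O)/G (k(O, G) = -6 + (160 - ((-206*O)*G - 197)/G) = -6 + (160 - (-206*G*O - 197)/G) = -6 + (160 - (-197 - 206*G*O)/G) = 154 - (-197 - 206*G*O)/G)
(k(392, 199)/143833 + 106517/T) - 1*204786 = ((154 + 197/199 + 206*392)/143833 + 106517/67443) - 1*204786 = ((154 + 197*(1/199) + 80752)*(1/143833) + 106517*(1/67443)) - 204786 = ((154 + 197/199 + 80752)*(1/143833) + 106517/67443) - 204786 = ((16100491/199)*(1/143833) + 106517/67443) - 204786 = (16100491/28622767 + 106517/67443) - 204786 = 4134676687052/1930405274781 - 204786 = -395315839924614814/1930405274781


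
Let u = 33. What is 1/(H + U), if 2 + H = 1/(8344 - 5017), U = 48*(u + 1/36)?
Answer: 1109/1755917 ≈ 0.00063158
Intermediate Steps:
U = 4756/3 (U = 48*(33 + 1/36) = 48*(1189/36) = 4756/3 ≈ 1585.3)
H = -6653/3327 (H = -2 + 1/(8344 - 5017) = -2 + 1/3327 = -6653/3327 ≈ -1.9997)
1/(H + U) = 1/(-6653/3327 + 4756/3) = 1/(1755917/1109) = 1109/1755917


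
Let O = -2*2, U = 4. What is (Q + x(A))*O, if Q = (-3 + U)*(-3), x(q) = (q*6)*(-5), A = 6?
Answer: 732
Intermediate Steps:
O = -4
x(q) = -30*q (x(q) = (6*q)*(-5) = -30*q)
Q = -3 (Q = (-3 + 4)*(-3) = 1*(-3) = -3)
(Q + x(A))*O = (-3 - 30*6)*(-4) = (-3 - 180)*(-4) = -183*(-4) = 732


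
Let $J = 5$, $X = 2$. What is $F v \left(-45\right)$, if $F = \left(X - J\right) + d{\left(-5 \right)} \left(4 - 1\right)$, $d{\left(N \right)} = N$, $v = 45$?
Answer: $36450$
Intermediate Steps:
$F = -18$ ($F = \left(2 - 5\right) - 5 \left(4 - 1\right) = \left(2 - 5\right) - 15 = -3 - 15 = -18$)
$F v \left(-45\right) = \left(-18\right) 45 \left(-45\right) = \left(-810\right) \left(-45\right) = 36450$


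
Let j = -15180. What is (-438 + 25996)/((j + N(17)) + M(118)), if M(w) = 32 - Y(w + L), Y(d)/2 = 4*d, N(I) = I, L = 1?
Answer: -25558/16083 ≈ -1.5891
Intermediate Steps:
Y(d) = 8*d (Y(d) = 2*(4*d) = 8*d)
M(w) = 24 - 8*w (M(w) = 32 - 8*(w + 1) = 32 - 8*(1 + w) = 32 - (8 + 8*w) = 32 + (-8 - 8*w) = 24 - 8*w)
(-438 + 25996)/((j + N(17)) + M(118)) = (-438 + 25996)/((-15180 + 17) + (24 - 8*118)) = 25558/(-15163 + (24 - 944)) = 25558/(-15163 - 920) = 25558/(-16083) = 25558*(-1/16083) = -25558/16083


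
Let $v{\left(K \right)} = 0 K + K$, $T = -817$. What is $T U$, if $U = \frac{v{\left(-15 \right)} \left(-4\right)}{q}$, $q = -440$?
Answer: $\frac{2451}{22} \approx 111.41$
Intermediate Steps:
$v{\left(K \right)} = K$ ($v{\left(K \right)} = 0 + K = K$)
$U = - \frac{3}{22}$ ($U = \frac{\left(-15\right) \left(-4\right)}{-440} = 60 \left(- \frac{1}{440}\right) = - \frac{3}{22} \approx -0.13636$)
$T U = \left(-817\right) \left(- \frac{3}{22}\right) = \frac{2451}{22}$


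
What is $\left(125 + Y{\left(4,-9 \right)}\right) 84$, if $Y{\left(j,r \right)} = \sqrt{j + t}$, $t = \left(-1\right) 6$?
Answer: $10500 + 84 i \sqrt{2} \approx 10500.0 + 118.79 i$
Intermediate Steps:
$t = -6$
$Y{\left(j,r \right)} = \sqrt{-6 + j}$ ($Y{\left(j,r \right)} = \sqrt{j - 6} = \sqrt{-6 + j}$)
$\left(125 + Y{\left(4,-9 \right)}\right) 84 = \left(125 + \sqrt{-6 + 4}\right) 84 = \left(125 + \sqrt{-2}\right) 84 = \left(125 + i \sqrt{2}\right) 84 = 10500 + 84 i \sqrt{2}$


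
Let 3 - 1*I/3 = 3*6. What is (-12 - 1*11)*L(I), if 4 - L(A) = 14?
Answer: 230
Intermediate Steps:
I = -45 (I = 9 - 9*6 = 9 - 3*18 = 9 - 54 = -45)
L(A) = -10 (L(A) = 4 - 1*14 = 4 - 14 = -10)
(-12 - 1*11)*L(I) = (-12 - 1*11)*(-10) = (-12 - 11)*(-10) = -23*(-10) = 230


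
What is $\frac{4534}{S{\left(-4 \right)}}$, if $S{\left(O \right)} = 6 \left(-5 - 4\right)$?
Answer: $- \frac{2267}{27} \approx -83.963$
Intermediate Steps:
$S{\left(O \right)} = -54$ ($S{\left(O \right)} = 6 \left(-9\right) = -54$)
$\frac{4534}{S{\left(-4 \right)}} = \frac{4534}{-54} = 4534 \left(- \frac{1}{54}\right) = - \frac{2267}{27}$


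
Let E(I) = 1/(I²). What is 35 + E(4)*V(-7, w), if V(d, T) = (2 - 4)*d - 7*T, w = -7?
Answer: 623/16 ≈ 38.938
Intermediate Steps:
V(d, T) = -7*T - 2*d (V(d, T) = -2*d - 7*T = -7*T - 2*d)
E(I) = I⁻²
35 + E(4)*V(-7, w) = 35 + (-7*(-7) - 2*(-7))/4² = 35 + (49 + 14)/16 = 35 + (1/16)*63 = 35 + 63/16 = 623/16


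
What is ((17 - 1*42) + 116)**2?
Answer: 8281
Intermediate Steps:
((17 - 1*42) + 116)**2 = ((17 - 42) + 116)**2 = (-25 + 116)**2 = 91**2 = 8281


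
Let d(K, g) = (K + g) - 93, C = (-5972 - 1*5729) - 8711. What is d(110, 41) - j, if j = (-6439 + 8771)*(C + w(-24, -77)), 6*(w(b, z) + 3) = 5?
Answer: 142817684/3 ≈ 4.7606e+7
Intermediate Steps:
w(b, z) = -13/6 (w(b, z) = -3 + (⅙)*5 = -3 + ⅚ = -13/6)
C = -20412 (C = (-5972 - 5729) - 8711 = -11701 - 8711 = -20412)
d(K, g) = -93 + K + g
j = -142817510/3 (j = (-6439 + 8771)*(-20412 - 13/6) = 2332*(-122485/6) = -142817510/3 ≈ -4.7606e+7)
d(110, 41) - j = (-93 + 110 + 41) - 1*(-142817510/3) = 58 + 142817510/3 = 142817684/3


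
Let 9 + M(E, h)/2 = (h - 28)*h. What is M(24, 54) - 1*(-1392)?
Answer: 4182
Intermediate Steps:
M(E, h) = -18 + 2*h*(-28 + h) (M(E, h) = -18 + 2*((h - 28)*h) = -18 + 2*((-28 + h)*h) = -18 + 2*(h*(-28 + h)) = -18 + 2*h*(-28 + h))
M(24, 54) - 1*(-1392) = (-18 - 56*54 + 2*54²) - 1*(-1392) = (-18 - 3024 + 2*2916) + 1392 = (-18 - 3024 + 5832) + 1392 = 2790 + 1392 = 4182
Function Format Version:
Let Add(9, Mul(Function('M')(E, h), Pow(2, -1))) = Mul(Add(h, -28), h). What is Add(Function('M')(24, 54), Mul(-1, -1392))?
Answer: 4182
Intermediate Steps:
Function('M')(E, h) = Add(-18, Mul(2, h, Add(-28, h))) (Function('M')(E, h) = Add(-18, Mul(2, Mul(Add(h, -28), h))) = Add(-18, Mul(2, Mul(Add(-28, h), h))) = Add(-18, Mul(2, Mul(h, Add(-28, h)))) = Add(-18, Mul(2, h, Add(-28, h))))
Add(Function('M')(24, 54), Mul(-1, -1392)) = Add(Add(-18, Mul(-56, 54), Mul(2, Pow(54, 2))), Mul(-1, -1392)) = Add(Add(-18, -3024, Mul(2, 2916)), 1392) = Add(Add(-18, -3024, 5832), 1392) = Add(2790, 1392) = 4182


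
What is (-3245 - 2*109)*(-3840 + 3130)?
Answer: 2458730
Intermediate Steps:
(-3245 - 2*109)*(-3840 + 3130) = (-3245 - 218)*(-710) = -3463*(-710) = 2458730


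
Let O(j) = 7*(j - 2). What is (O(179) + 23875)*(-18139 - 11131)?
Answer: -735086780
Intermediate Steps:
O(j) = -14 + 7*j (O(j) = 7*(-2 + j) = -14 + 7*j)
(O(179) + 23875)*(-18139 - 11131) = ((-14 + 7*179) + 23875)*(-18139 - 11131) = ((-14 + 1253) + 23875)*(-29270) = (1239 + 23875)*(-29270) = 25114*(-29270) = -735086780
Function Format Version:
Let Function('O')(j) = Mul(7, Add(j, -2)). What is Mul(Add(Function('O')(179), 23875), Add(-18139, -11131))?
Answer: -735086780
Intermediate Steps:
Function('O')(j) = Add(-14, Mul(7, j)) (Function('O')(j) = Mul(7, Add(-2, j)) = Add(-14, Mul(7, j)))
Mul(Add(Function('O')(179), 23875), Add(-18139, -11131)) = Mul(Add(Add(-14, Mul(7, 179)), 23875), Add(-18139, -11131)) = Mul(Add(Add(-14, 1253), 23875), -29270) = Mul(Add(1239, 23875), -29270) = Mul(25114, -29270) = -735086780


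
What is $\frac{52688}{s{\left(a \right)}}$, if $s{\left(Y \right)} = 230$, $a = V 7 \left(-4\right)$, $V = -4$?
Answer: $\frac{26344}{115} \approx 229.08$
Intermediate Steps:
$a = 112$ ($a = \left(-4\right) 7 \left(-4\right) = \left(-28\right) \left(-4\right) = 112$)
$\frac{52688}{s{\left(a \right)}} = \frac{52688}{230} = 52688 \cdot \frac{1}{230} = \frac{26344}{115}$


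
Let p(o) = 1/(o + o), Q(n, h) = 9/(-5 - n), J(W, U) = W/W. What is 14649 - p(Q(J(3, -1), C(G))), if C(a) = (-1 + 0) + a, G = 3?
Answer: 43948/3 ≈ 14649.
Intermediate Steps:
J(W, U) = 1
C(a) = -1 + a
p(o) = 1/(2*o)
14649 - p(Q(J(3, -1), C(G))) = 14649 - 1/(2*((-9/(5 + 1)))) = 14649 - 1/(2*((-9/6))) = 14649 - 1/(2*((-9*⅙))) = 14649 - 1/(2*(-3/2)) = 14649 - (-2)/(2*3) = 14649 - 1*(-⅓) = 14649 + ⅓ = 43948/3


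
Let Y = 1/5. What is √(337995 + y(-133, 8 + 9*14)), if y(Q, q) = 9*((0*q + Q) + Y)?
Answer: 3*√935555/5 ≈ 580.34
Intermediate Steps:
Y = ⅕ ≈ 0.20000
y(Q, q) = 9/5 + 9*Q (y(Q, q) = 9*((0*q + Q) + ⅕) = 9*((0 + Q) + ⅕) = 9*(Q + ⅕) = 9*(⅕ + Q) = 9/5 + 9*Q)
√(337995 + y(-133, 8 + 9*14)) = √(337995 + (9/5 + 9*(-133))) = √(337995 + (9/5 - 1197)) = √(337995 - 5976/5) = √(1683999/5) = 3*√935555/5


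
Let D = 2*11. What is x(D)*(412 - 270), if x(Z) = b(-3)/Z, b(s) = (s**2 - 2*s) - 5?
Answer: 710/11 ≈ 64.545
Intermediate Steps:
b(s) = -5 + s**2 - 2*s
D = 22
x(Z) = 10/Z (x(Z) = (-5 + (-3)**2 - 2*(-3))/Z = (-5 + 9 + 6)/Z = 10/Z)
x(D)*(412 - 270) = (10/22)*(412 - 270) = (10*(1/22))*142 = (5/11)*142 = 710/11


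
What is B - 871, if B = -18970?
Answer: -19841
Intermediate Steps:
B - 871 = -18970 - 871 = -19841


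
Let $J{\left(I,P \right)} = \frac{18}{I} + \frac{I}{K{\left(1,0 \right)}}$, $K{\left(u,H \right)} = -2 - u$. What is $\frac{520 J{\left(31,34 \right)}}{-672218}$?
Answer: $\frac{235820}{31258137} \approx 0.0075443$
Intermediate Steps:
$J{\left(I,P \right)} = \frac{18}{I} - \frac{I}{3}$ ($J{\left(I,P \right)} = \frac{18}{I} + \frac{I}{-2 - 1} = \frac{18}{I} + \frac{I}{-3} = \frac{18}{I} + I \left(- \frac{1}{3}\right) = \frac{18}{I} - \frac{I}{3}$)
$\frac{520 J{\left(31,34 \right)}}{-672218} = \frac{520 \left(\frac{18}{31} - \frac{31}{3}\right)}{-672218} = 520 \left(18 \cdot \frac{1}{31} - \frac{31}{3}\right) \left(- \frac{1}{672218}\right) = 520 \left(\frac{18}{31} - \frac{31}{3}\right) \left(- \frac{1}{672218}\right) = 520 \left(- \frac{907}{93}\right) \left(- \frac{1}{672218}\right) = \left(- \frac{471640}{93}\right) \left(- \frac{1}{672218}\right) = \frac{235820}{31258137}$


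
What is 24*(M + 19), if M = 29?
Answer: 1152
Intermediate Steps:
24*(M + 19) = 24*(29 + 19) = 24*48 = 1152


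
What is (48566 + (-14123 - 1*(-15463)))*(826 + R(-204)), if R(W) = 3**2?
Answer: 41671510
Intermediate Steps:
R(W) = 9
(48566 + (-14123 - 1*(-15463)))*(826 + R(-204)) = (48566 + (-14123 - 1*(-15463)))*(826 + 9) = (48566 + (-14123 + 15463))*835 = (48566 + 1340)*835 = 49906*835 = 41671510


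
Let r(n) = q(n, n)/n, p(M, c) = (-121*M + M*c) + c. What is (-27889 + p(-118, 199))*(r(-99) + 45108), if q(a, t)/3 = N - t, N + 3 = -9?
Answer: -1664117286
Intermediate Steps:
N = -12 (N = -3 - 9 = -12)
p(M, c) = c - 121*M + M*c
q(a, t) = -36 - 3*t (q(a, t) = 3*(-12 - t) = -36 - 3*t)
r(n) = (-36 - 3*n)/n
(-27889 + p(-118, 199))*(r(-99) + 45108) = (-27889 + (199 - 121*(-118) - 118*199))*((-3 - 36/(-99)) + 45108) = (-27889 + (199 + 14278 - 23482))*((-3 - 36*(-1/99)) + 45108) = (-27889 - 9005)*((-3 + 4/11) + 45108) = -36894*(-29/11 + 45108) = -36894*496159/11 = -1664117286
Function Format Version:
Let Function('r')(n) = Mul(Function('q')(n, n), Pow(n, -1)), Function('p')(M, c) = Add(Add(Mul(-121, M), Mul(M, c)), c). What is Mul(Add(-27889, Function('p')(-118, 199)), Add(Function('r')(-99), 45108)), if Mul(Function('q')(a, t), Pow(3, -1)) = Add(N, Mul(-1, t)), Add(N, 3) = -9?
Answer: -1664117286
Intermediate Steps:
N = -12 (N = Add(-3, -9) = -12)
Function('p')(M, c) = Add(c, Mul(-121, M), Mul(M, c))
Function('q')(a, t) = Add(-36, Mul(-3, t)) (Function('q')(a, t) = Mul(3, Add(-12, Mul(-1, t))) = Add(-36, Mul(-3, t)))
Function('r')(n) = Mul(Pow(n, -1), Add(-36, Mul(-3, n))) (Function('r')(n) = Mul(Add(-36, Mul(-3, n)), Pow(n, -1)) = Mul(Pow(n, -1), Add(-36, Mul(-3, n))))
Mul(Add(-27889, Function('p')(-118, 199)), Add(Function('r')(-99), 45108)) = Mul(Add(-27889, Add(199, Mul(-121, -118), Mul(-118, 199))), Add(Add(-3, Mul(-36, Pow(-99, -1))), 45108)) = Mul(Add(-27889, Add(199, 14278, -23482)), Add(Add(-3, Mul(-36, Rational(-1, 99))), 45108)) = Mul(Add(-27889, -9005), Add(Add(-3, Rational(4, 11)), 45108)) = Mul(-36894, Add(Rational(-29, 11), 45108)) = Mul(-36894, Rational(496159, 11)) = -1664117286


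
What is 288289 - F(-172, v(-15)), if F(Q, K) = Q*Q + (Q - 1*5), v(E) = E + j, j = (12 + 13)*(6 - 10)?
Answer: 258882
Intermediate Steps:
j = -100 (j = 25*(-4) = -100)
v(E) = -100 + E (v(E) = E - 100 = -100 + E)
F(Q, K) = -5 + Q + Q² (F(Q, K) = Q² + (Q - 5) = Q² + (-5 + Q) = -5 + Q + Q²)
288289 - F(-172, v(-15)) = 288289 - (-5 - 172 + (-172)²) = 288289 - (-5 - 172 + 29584) = 288289 - 1*29407 = 288289 - 29407 = 258882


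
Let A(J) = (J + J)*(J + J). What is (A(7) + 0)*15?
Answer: 2940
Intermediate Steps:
A(J) = 4*J**2 (A(J) = (2*J)*(2*J) = 4*J**2)
(A(7) + 0)*15 = (4*7**2 + 0)*15 = (4*49 + 0)*15 = (196 + 0)*15 = 196*15 = 2940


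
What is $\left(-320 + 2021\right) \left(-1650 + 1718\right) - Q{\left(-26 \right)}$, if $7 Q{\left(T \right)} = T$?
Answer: $\frac{809702}{7} \approx 1.1567 \cdot 10^{5}$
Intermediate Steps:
$Q{\left(T \right)} = \frac{T}{7}$
$\left(-320 + 2021\right) \left(-1650 + 1718\right) - Q{\left(-26 \right)} = \left(-320 + 2021\right) \left(-1650 + 1718\right) - \frac{1}{7} \left(-26\right) = 1701 \cdot 68 - - \frac{26}{7} = 115668 + \frac{26}{7} = \frac{809702}{7}$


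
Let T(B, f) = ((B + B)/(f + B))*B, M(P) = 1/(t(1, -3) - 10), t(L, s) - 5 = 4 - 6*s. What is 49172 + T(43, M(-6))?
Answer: 18028385/366 ≈ 49258.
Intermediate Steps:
t(L, s) = 9 - 6*s (t(L, s) = 5 + (4 - 6*s) = 9 - 6*s)
M(P) = 1/17 (M(P) = 1/((9 - 6*(-3)) - 10) = 1/((9 + 18) - 10) = 1/(27 - 10) = 1/17)
T(B, f) = 2*B²/(B + f) (T(B, f) = ((2*B)/(B + f))*B = (2*B/(B + f))*B = 2*B²/(B + f))
49172 + T(43, M(-6)) = 49172 + 2*43²/(43 + 1/17) = 49172 + 2*1849/(732/17) = 49172 + 2*1849*(17/732) = 49172 + 31433/366 = 18028385/366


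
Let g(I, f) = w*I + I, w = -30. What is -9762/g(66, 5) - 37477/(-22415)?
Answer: 48424368/7150385 ≈ 6.7723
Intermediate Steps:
g(I, f) = -29*I (g(I, f) = -30*I + I = -29*I)
-9762/g(66, 5) - 37477/(-22415) = -9762/((-29*66)) - 37477/(-22415) = -9762/(-1914) - 37477*(-1/22415) = -9762*(-1/1914) + 37477/22415 = 1627/319 + 37477/22415 = 48424368/7150385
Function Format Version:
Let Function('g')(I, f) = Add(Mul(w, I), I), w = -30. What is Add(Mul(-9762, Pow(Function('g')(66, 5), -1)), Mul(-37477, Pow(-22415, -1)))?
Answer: Rational(48424368, 7150385) ≈ 6.7723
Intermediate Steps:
Function('g')(I, f) = Mul(-29, I) (Function('g')(I, f) = Add(Mul(-30, I), I) = Mul(-29, I))
Add(Mul(-9762, Pow(Function('g')(66, 5), -1)), Mul(-37477, Pow(-22415, -1))) = Add(Mul(-9762, Pow(Mul(-29, 66), -1)), Mul(-37477, Pow(-22415, -1))) = Add(Mul(-9762, Pow(-1914, -1)), Mul(-37477, Rational(-1, 22415))) = Add(Mul(-9762, Rational(-1, 1914)), Rational(37477, 22415)) = Add(Rational(1627, 319), Rational(37477, 22415)) = Rational(48424368, 7150385)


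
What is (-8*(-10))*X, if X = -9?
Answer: -720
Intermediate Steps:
(-8*(-10))*X = -8*(-10)*(-9) = 80*(-9) = -720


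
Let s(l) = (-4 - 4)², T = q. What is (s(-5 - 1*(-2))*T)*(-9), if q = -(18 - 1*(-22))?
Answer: 23040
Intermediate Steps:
q = -40 (q = -(18 + 22) = -1*40 = -40)
T = -40
s(l) = 64 (s(l) = (-8)² = 64)
(s(-5 - 1*(-2))*T)*(-9) = (64*(-40))*(-9) = -2560*(-9) = 23040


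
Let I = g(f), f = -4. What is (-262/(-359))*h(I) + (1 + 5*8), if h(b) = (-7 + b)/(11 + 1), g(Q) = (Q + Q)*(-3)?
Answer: 90541/2154 ≈ 42.034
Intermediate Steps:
g(Q) = -6*Q (g(Q) = (2*Q)*(-3) = -6*Q)
I = 24 (I = -6*(-4) = 24)
h(b) = -7/12 + b/12 (h(b) = (-7 + b)/12 = (-7 + b)*(1/12) = -7/12 + b/12)
(-262/(-359))*h(I) + (1 + 5*8) = (-262/(-359))*(-7/12 + (1/12)*24) + (1 + 5*8) = (-262*(-1/359))*(-7/12 + 2) + (1 + 40) = (262/359)*(17/12) + 41 = 2227/2154 + 41 = 90541/2154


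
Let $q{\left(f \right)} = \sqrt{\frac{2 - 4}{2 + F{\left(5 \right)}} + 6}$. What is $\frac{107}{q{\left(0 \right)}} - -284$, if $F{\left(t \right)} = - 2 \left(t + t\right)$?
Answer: $284 + \frac{321 \sqrt{55}}{55} \approx 327.28$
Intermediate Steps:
$F{\left(t \right)} = - 4 t$ ($F{\left(t \right)} = - 2 \cdot 2 t = - 4 t$)
$q{\left(f \right)} = \frac{\sqrt{55}}{3}$ ($q{\left(f \right)} = \sqrt{\frac{2 - 4}{2 - 20} + 6} = \sqrt{- \frac{2}{2 - 20} + 6} = \sqrt{- \frac{2}{-18} + 6} = \sqrt{\left(-2\right) \left(- \frac{1}{18}\right) + 6} = \sqrt{\frac{1}{9} + 6} = \sqrt{\frac{55}{9}} = \frac{\sqrt{55}}{3}$)
$\frac{107}{q{\left(0 \right)}} - -284 = \frac{107}{\frac{1}{3} \sqrt{55}} - -284 = 107 \frac{3 \sqrt{55}}{55} + 284 = \frac{321 \sqrt{55}}{55} + 284 = 284 + \frac{321 \sqrt{55}}{55}$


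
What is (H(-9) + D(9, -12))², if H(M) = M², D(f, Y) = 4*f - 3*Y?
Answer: 23409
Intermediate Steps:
D(f, Y) = -3*Y + 4*f
(H(-9) + D(9, -12))² = ((-9)² + (-3*(-12) + 4*9))² = (81 + (36 + 36))² = (81 + 72)² = 153² = 23409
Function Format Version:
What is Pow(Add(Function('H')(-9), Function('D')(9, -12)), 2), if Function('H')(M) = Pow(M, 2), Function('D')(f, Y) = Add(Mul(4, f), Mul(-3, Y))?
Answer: 23409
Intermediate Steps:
Function('D')(f, Y) = Add(Mul(-3, Y), Mul(4, f))
Pow(Add(Function('H')(-9), Function('D')(9, -12)), 2) = Pow(Add(Pow(-9, 2), Add(Mul(-3, -12), Mul(4, 9))), 2) = Pow(Add(81, Add(36, 36)), 2) = Pow(Add(81, 72), 2) = Pow(153, 2) = 23409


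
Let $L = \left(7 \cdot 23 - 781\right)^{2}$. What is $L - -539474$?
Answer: $923874$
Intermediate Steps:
$L = 384400$ ($L = \left(161 - 781\right)^{2} = \left(-620\right)^{2} = 384400$)
$L - -539474 = 384400 - -539474 = 384400 + 539474 = 923874$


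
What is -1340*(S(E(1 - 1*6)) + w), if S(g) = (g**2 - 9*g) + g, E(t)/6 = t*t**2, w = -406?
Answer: -761245960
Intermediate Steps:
E(t) = 6*t**3 (E(t) = 6*(t*t**2) = 6*t**3)
S(g) = g**2 - 8*g
-1340*(S(E(1 - 1*6)) + w) = -1340*((6*(1 - 1*6)**3)*(-8 + 6*(1 - 1*6)**3) - 406) = -1340*((6*(1 - 6)**3)*(-8 + 6*(1 - 6)**3) - 406) = -1340*((6*(-5)**3)*(-8 + 6*(-5)**3) - 406) = -1340*((6*(-125))*(-8 + 6*(-125)) - 406) = -1340*(-750*(-8 - 750) - 406) = -1340*(-750*(-758) - 406) = -1340*(568500 - 406) = -1340*568094 = -761245960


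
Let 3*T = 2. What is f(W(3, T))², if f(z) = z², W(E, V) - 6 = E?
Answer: 6561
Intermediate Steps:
T = ⅔ (T = (⅓)*2 = ⅔ ≈ 0.66667)
W(E, V) = 6 + E
f(W(3, T))² = ((6 + 3)²)² = (9²)² = 81² = 6561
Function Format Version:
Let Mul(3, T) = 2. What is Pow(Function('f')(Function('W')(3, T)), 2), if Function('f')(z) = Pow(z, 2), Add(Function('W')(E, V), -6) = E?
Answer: 6561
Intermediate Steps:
T = Rational(2, 3) (T = Mul(Rational(1, 3), 2) = Rational(2, 3) ≈ 0.66667)
Function('W')(E, V) = Add(6, E)
Pow(Function('f')(Function('W')(3, T)), 2) = Pow(Pow(Add(6, 3), 2), 2) = Pow(Pow(9, 2), 2) = Pow(81, 2) = 6561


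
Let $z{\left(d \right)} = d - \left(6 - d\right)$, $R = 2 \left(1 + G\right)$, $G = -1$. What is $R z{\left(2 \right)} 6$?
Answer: $0$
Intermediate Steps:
$R = 0$ ($R = 2 \left(1 - 1\right) = 2 \cdot 0 = 0$)
$z{\left(d \right)} = -6 + 2 d$ ($z{\left(d \right)} = d + \left(-6 + d\right) = -6 + 2 d$)
$R z{\left(2 \right)} 6 = 0 \left(-6 + 2 \cdot 2\right) 6 = 0 \left(-6 + 4\right) 6 = 0 \left(-2\right) 6 = 0 \cdot 6 = 0$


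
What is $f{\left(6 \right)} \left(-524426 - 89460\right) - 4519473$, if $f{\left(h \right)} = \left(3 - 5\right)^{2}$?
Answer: $-6975017$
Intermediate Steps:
$f{\left(h \right)} = 4$ ($f{\left(h \right)} = \left(-2\right)^{2} = 4$)
$f{\left(6 \right)} \left(-524426 - 89460\right) - 4519473 = 4 \left(-524426 - 89460\right) - 4519473 = 4 \left(-613886\right) - 4519473 = -2455544 - 4519473 = -6975017$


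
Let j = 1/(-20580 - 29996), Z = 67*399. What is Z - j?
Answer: 1352048209/50576 ≈ 26733.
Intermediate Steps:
Z = 26733
j = -1/50576 (j = 1/(-50576) = -1/50576 ≈ -1.9772e-5)
Z - j = 26733 - 1*(-1/50576) = 26733 + 1/50576 = 1352048209/50576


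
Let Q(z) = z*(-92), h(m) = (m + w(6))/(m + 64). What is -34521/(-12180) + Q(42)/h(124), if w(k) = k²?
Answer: -3684341/812 ≈ -4537.4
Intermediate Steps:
h(m) = (36 + m)/(64 + m) (h(m) = (m + 6²)/(m + 64) = (m + 36)/(64 + m) = (36 + m)/(64 + m))
Q(z) = -92*z
-34521/(-12180) + Q(42)/h(124) = -34521/(-12180) + (-92*42)/(((36 + 124)/(64 + 124))) = -34521*(-1/12180) - 3864/(160/188) = 11507/4060 - 3864/((1/188)*160) = 11507/4060 - 3864/40/47 = 11507/4060 - 3864*47/40 = 11507/4060 - 22701/5 = -3684341/812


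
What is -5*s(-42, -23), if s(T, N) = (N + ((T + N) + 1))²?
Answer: -37845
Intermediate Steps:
s(T, N) = (1 + T + 2*N)² (s(T, N) = (N + ((N + T) + 1))² = (N + (1 + N + T))² = (1 + T + 2*N)²)
-5*s(-42, -23) = -5*(1 - 42 + 2*(-23))² = -5*(1 - 42 - 46)² = -5*(-87)² = -5*7569 = -37845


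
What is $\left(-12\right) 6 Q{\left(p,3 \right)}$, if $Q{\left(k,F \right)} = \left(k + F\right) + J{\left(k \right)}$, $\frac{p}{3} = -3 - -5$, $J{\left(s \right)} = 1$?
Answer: $-720$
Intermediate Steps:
$p = 6$ ($p = 3 \left(-3 - -5\right) = 3 \left(-3 + 5\right) = 3 \cdot 2 = 6$)
$Q{\left(k,F \right)} = 1 + F + k$ ($Q{\left(k,F \right)} = \left(k + F\right) + 1 = \left(F + k\right) + 1 = 1 + F + k$)
$\left(-12\right) 6 Q{\left(p,3 \right)} = \left(-12\right) 6 \left(1 + 3 + 6\right) = \left(-72\right) 10 = -720$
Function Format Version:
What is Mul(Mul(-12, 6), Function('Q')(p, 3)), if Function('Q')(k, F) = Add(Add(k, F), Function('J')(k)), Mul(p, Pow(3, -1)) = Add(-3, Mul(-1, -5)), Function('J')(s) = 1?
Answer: -720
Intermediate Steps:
p = 6 (p = Mul(3, Add(-3, Mul(-1, -5))) = Mul(3, Add(-3, 5)) = Mul(3, 2) = 6)
Function('Q')(k, F) = Add(1, F, k) (Function('Q')(k, F) = Add(Add(k, F), 1) = Add(Add(F, k), 1) = Add(1, F, k))
Mul(Mul(-12, 6), Function('Q')(p, 3)) = Mul(Mul(-12, 6), Add(1, 3, 6)) = Mul(-72, 10) = -720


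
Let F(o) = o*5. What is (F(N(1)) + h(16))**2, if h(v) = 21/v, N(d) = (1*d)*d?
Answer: 10201/256 ≈ 39.848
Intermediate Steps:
N(d) = d**2 (N(d) = d*d = d**2)
F(o) = 5*o
(F(N(1)) + h(16))**2 = (5*1**2 + 21/16)**2 = (5*1 + 21*(1/16))**2 = (5 + 21/16)**2 = (101/16)**2 = 10201/256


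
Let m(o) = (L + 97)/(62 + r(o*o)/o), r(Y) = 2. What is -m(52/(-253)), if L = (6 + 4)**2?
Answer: -5122/1359 ≈ -3.7689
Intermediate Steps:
L = 100 (L = 10**2 = 100)
m(o) = 197/(62 + 2/o) (m(o) = (100 + 97)/(62 + 2/o) = 197/(62 + 2/o))
-m(52/(-253)) = -197*52/(-253)/(2*(1 + 31*(52/(-253)))) = -197*52*(-1/253)/(2*(1 + 31*(52*(-1/253)))) = -197*(-52)/(2*253*(1 + 31*(-52/253))) = -197*(-52)/(2*253*(1 - 1612/253)) = -197*(-52)/(2*253*(-1359/253)) = -197*(-52)*(-253)/(2*253*1359) = -1*5122/1359 = -5122/1359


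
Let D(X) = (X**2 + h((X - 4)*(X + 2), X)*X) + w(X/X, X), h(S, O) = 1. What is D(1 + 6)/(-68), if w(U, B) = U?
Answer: -57/68 ≈ -0.83823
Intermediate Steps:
D(X) = 1 + X + X**2 (D(X) = (X**2 + 1*X) + X/X = (X**2 + X) + 1 = (X + X**2) + 1 = 1 + X + X**2)
D(1 + 6)/(-68) = (1 + (1 + 6) + (1 + 6)**2)/(-68) = (1 + 7 + 7**2)*(-1/68) = (1 + 7 + 49)*(-1/68) = 57*(-1/68) = -57/68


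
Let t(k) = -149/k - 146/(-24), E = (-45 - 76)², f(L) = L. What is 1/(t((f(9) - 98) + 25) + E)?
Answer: 192/2812687 ≈ 6.8262e-5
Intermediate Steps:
E = 14641 (E = (-121)² = 14641)
t(k) = 73/12 - 149/k (t(k) = -149/k - 146*(-1/24) = -149/k + 73/12 = 73/12 - 149/k)
1/(t((f(9) - 98) + 25) + E) = 1/((73/12 - 149/((9 - 98) + 25)) + 14641) = 1/((73/12 - 149/(-89 + 25)) + 14641) = 1/((73/12 - 149/(-64)) + 14641) = 1/((73/12 - 149*(-1/64)) + 14641) = 1/((73/12 + 149/64) + 14641) = 1/(1615/192 + 14641) = 1/(2812687/192) = 192/2812687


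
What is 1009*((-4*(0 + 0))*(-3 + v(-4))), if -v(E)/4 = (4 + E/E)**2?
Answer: 0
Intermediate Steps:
v(E) = -100 (v(E) = -4*(4 + E/E)**2 = -4*(4 + 1)**2 = -4*5**2 = -4*25 = -100)
1009*((-4*(0 + 0))*(-3 + v(-4))) = 1009*((-4*(0 + 0))*(-3 - 100)) = 1009*(-4*0*(-103)) = 1009*(0*(-103)) = 1009*0 = 0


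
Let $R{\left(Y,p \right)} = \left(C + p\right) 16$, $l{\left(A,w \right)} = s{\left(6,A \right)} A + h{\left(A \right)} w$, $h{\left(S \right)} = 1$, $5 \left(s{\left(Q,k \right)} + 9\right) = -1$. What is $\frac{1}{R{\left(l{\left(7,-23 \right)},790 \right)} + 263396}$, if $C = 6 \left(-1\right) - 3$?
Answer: $\frac{1}{275892} \approx 3.6246 \cdot 10^{-6}$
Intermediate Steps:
$s{\left(Q,k \right)} = - \frac{46}{5}$ ($s{\left(Q,k \right)} = -9 + \frac{1}{5} \left(-1\right) = -9 - \frac{1}{5} = - \frac{46}{5}$)
$C = -9$ ($C = -6 - 3 = -9$)
$l{\left(A,w \right)} = w - \frac{46 A}{5}$ ($l{\left(A,w \right)} = - \frac{46 A}{5} + 1 w = - \frac{46 A}{5} + w = w - \frac{46 A}{5}$)
$R{\left(Y,p \right)} = -144 + 16 p$ ($R{\left(Y,p \right)} = \left(-9 + p\right) 16 = -144 + 16 p$)
$\frac{1}{R{\left(l{\left(7,-23 \right)},790 \right)} + 263396} = \frac{1}{\left(-144 + 16 \cdot 790\right) + 263396} = \frac{1}{\left(-144 + 12640\right) + 263396} = \frac{1}{12496 + 263396} = \frac{1}{275892}$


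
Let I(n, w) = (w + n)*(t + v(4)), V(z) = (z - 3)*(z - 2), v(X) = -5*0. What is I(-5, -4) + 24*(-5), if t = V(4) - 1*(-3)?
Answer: -165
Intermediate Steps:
v(X) = 0
V(z) = (-3 + z)*(-2 + z)
t = 5 (t = (6 + 4² - 5*4) - 1*(-3) = (6 + 16 - 20) + 3 = 2 + 3 = 5)
I(n, w) = 5*n + 5*w (I(n, w) = (w + n)*(5 + 0) = (n + w)*5 = 5*n + 5*w)
I(-5, -4) + 24*(-5) = (5*(-5) + 5*(-4)) + 24*(-5) = (-25 - 20) - 120 = -45 - 120 = -165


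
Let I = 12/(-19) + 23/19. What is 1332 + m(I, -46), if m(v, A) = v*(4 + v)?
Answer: 481809/361 ≈ 1334.7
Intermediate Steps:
I = 11/19 (I = 12*(-1/19) + 23*(1/19) = -12/19 + 23/19 = 11/19 ≈ 0.57895)
1332 + m(I, -46) = 1332 + 11*(4 + 11/19)/19 = 1332 + (11/19)*(87/19) = 1332 + 957/361 = 481809/361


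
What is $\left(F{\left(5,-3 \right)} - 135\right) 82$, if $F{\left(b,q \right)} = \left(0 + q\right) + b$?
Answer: $-10906$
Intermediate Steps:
$F{\left(b,q \right)} = b + q$ ($F{\left(b,q \right)} = q + b = b + q$)
$\left(F{\left(5,-3 \right)} - 135\right) 82 = \left(\left(5 - 3\right) - 135\right) 82 = \left(2 - 135\right) 82 = \left(-133\right) 82 = -10906$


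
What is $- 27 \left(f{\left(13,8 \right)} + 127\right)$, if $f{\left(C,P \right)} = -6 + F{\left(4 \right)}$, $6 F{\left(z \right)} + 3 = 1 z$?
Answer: $- \frac{6543}{2} \approx -3271.5$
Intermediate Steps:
$F{\left(z \right)} = - \frac{1}{2} + \frac{z}{6}$ ($F{\left(z \right)} = - \frac{1}{2} + \frac{1 z}{6} = - \frac{1}{2} + \frac{z}{6}$)
$f{\left(C,P \right)} = - \frac{35}{6}$ ($f{\left(C,P \right)} = -6 + \left(- \frac{1}{2} + \frac{1}{6} \cdot 4\right) = -6 + \left(- \frac{1}{2} + \frac{2}{3}\right) = -6 + \frac{1}{6} = - \frac{35}{6}$)
$- 27 \left(f{\left(13,8 \right)} + 127\right) = - 27 \left(- \frac{35}{6} + 127\right) = \left(-27\right) \frac{727}{6} = - \frac{6543}{2}$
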